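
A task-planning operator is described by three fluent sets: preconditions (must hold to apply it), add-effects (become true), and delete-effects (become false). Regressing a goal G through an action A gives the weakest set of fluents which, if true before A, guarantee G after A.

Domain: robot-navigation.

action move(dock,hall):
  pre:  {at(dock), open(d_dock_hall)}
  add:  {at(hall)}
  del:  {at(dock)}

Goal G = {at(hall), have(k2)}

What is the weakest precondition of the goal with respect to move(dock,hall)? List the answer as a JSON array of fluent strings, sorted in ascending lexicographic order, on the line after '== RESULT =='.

Regress:
  G ∩ del = {}  (empty — regression defined)
  G \ add = {at(hall), have(k2)} \ {at(hall)} = {have(k2)}
  ∪ pre   = {have(k2)} ∪ {at(dock), open(d_dock_hall)}
          = {at(dock), have(k2), open(d_dock_hall)}

== RESULT ==
["at(dock)", "have(k2)", "open(d_dock_hall)"]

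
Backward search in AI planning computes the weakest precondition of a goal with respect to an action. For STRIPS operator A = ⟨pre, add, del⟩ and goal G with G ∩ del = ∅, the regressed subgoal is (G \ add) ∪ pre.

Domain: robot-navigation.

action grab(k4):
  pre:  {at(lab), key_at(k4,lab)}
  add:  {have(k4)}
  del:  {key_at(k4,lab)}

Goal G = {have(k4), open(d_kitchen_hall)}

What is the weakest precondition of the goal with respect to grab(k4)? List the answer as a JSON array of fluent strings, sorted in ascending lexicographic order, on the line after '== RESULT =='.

Regress:
  G ∩ del = {}  (empty — regression defined)
  G \ add = {have(k4), open(d_kitchen_hall)} \ {have(k4)} = {open(d_kitchen_hall)}
  ∪ pre   = {open(d_kitchen_hall)} ∪ {at(lab), key_at(k4,lab)}
          = {at(lab), key_at(k4,lab), open(d_kitchen_hall)}

== RESULT ==
["at(lab)", "key_at(k4,lab)", "open(d_kitchen_hall)"]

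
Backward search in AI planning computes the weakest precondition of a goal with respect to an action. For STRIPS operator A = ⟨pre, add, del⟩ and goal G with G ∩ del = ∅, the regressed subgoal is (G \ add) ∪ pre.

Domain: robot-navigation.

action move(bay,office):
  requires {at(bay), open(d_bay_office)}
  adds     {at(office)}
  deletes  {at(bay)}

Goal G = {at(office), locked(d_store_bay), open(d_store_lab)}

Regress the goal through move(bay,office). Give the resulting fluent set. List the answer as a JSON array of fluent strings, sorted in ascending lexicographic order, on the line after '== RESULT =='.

Compute (G \ add) ∪ pre:
  G ∩ del = {}  (empty — regression defined)
  G \ add = {at(office), locked(d_store_bay), open(d_store_lab)} \ {at(office)} = {locked(d_store_bay), open(d_store_lab)}
  ∪ pre   = {locked(d_store_bay), open(d_store_lab)} ∪ {at(bay), open(d_bay_office)}
          = {at(bay), locked(d_store_bay), open(d_bay_office), open(d_store_lab)}

== RESULT ==
["at(bay)", "locked(d_store_bay)", "open(d_bay_office)", "open(d_store_lab)"]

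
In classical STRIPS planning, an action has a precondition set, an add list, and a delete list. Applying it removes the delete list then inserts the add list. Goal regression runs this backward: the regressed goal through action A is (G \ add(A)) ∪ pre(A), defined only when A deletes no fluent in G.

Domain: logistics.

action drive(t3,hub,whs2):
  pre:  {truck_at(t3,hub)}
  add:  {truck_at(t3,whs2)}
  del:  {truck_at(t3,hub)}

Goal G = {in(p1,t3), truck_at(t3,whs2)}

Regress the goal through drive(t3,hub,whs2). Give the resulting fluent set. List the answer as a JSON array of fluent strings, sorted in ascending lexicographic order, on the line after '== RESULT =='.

Compute (G \ add) ∪ pre:
  G ∩ del = {}  (empty — regression defined)
  G \ add = {in(p1,t3), truck_at(t3,whs2)} \ {truck_at(t3,whs2)} = {in(p1,t3)}
  ∪ pre   = {in(p1,t3)} ∪ {truck_at(t3,hub)}
          = {in(p1,t3), truck_at(t3,hub)}

== RESULT ==
["in(p1,t3)", "truck_at(t3,hub)"]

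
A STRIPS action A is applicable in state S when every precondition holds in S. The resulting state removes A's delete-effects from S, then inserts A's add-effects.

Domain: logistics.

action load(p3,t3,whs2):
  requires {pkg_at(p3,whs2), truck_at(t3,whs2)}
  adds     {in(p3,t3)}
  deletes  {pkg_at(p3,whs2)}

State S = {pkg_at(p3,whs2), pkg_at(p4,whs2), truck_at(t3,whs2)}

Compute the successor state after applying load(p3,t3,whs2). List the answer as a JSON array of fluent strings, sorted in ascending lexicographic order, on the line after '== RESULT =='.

Progress:
  pre ⊆ S: {pkg_at(p3,whs2), truck_at(t3,whs2)} ⊆ S  — applicable
  S \ del = {pkg_at(p4,whs2), truck_at(t3,whs2)}
  ∪ add   = {in(p3,t3), pkg_at(p4,whs2), truck_at(t3,whs2)}

== RESULT ==
["in(p3,t3)", "pkg_at(p4,whs2)", "truck_at(t3,whs2)"]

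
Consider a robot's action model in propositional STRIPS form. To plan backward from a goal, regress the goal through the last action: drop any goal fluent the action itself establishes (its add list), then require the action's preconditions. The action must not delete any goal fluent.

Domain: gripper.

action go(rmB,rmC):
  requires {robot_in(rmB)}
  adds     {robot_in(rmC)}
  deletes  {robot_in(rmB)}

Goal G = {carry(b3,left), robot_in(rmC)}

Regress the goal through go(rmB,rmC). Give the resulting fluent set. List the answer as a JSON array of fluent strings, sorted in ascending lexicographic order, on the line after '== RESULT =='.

Compute (G \ add) ∪ pre:
  G ∩ del = {}  (empty — regression defined)
  G \ add = {carry(b3,left), robot_in(rmC)} \ {robot_in(rmC)} = {carry(b3,left)}
  ∪ pre   = {carry(b3,left)} ∪ {robot_in(rmB)}
          = {carry(b3,left), robot_in(rmB)}

== RESULT ==
["carry(b3,left)", "robot_in(rmB)"]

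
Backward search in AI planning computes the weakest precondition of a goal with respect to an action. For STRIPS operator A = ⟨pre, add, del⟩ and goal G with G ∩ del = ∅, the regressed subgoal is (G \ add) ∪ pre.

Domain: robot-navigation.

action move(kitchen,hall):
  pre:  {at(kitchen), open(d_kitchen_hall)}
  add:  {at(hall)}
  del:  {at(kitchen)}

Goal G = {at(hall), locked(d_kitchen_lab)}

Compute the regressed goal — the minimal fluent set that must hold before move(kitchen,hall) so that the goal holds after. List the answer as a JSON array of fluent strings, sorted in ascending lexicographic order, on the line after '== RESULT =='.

Compute (G \ add) ∪ pre:
  G ∩ del = {}  (empty — regression defined)
  G \ add = {at(hall), locked(d_kitchen_lab)} \ {at(hall)} = {locked(d_kitchen_lab)}
  ∪ pre   = {locked(d_kitchen_lab)} ∪ {at(kitchen), open(d_kitchen_hall)}
          = {at(kitchen), locked(d_kitchen_lab), open(d_kitchen_hall)}

== RESULT ==
["at(kitchen)", "locked(d_kitchen_lab)", "open(d_kitchen_hall)"]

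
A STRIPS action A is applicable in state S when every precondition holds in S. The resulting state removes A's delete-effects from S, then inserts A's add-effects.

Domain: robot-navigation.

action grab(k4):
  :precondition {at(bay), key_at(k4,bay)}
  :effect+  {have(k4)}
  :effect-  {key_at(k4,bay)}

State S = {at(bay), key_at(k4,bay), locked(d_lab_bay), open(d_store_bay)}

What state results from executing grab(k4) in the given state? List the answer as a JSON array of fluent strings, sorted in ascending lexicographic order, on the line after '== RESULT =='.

Compute (S \ del) ∪ add:
  pre ⊆ S: {at(bay), key_at(k4,bay)} ⊆ S  — applicable
  S \ del = {at(bay), locked(d_lab_bay), open(d_store_bay)}
  ∪ add   = {at(bay), have(k4), locked(d_lab_bay), open(d_store_bay)}

== RESULT ==
["at(bay)", "have(k4)", "locked(d_lab_bay)", "open(d_store_bay)"]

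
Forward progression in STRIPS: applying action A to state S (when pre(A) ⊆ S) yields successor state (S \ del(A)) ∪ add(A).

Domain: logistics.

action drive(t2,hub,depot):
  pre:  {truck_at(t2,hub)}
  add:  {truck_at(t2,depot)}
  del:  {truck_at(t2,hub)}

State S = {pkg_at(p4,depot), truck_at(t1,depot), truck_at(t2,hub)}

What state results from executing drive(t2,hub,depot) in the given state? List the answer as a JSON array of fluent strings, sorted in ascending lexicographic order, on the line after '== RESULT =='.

Compute (S \ del) ∪ add:
  pre ⊆ S: {truck_at(t2,hub)} ⊆ S  — applicable
  S \ del = {pkg_at(p4,depot), truck_at(t1,depot)}
  ∪ add   = {pkg_at(p4,depot), truck_at(t1,depot), truck_at(t2,depot)}

== RESULT ==
["pkg_at(p4,depot)", "truck_at(t1,depot)", "truck_at(t2,depot)"]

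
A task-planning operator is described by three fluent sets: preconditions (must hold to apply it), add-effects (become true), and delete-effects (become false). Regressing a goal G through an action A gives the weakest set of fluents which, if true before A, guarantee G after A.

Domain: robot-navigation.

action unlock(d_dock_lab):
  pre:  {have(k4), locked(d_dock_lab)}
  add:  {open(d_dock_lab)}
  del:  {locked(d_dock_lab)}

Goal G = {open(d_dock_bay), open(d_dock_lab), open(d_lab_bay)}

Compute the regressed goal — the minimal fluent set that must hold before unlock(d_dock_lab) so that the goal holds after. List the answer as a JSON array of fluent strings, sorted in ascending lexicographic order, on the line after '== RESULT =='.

Regress:
  G ∩ del = {}  (empty — regression defined)
  G \ add = {open(d_dock_bay), open(d_dock_lab), open(d_lab_bay)} \ {open(d_dock_lab)} = {open(d_dock_bay), open(d_lab_bay)}
  ∪ pre   = {open(d_dock_bay), open(d_lab_bay)} ∪ {have(k4), locked(d_dock_lab)}
          = {have(k4), locked(d_dock_lab), open(d_dock_bay), open(d_lab_bay)}

== RESULT ==
["have(k4)", "locked(d_dock_lab)", "open(d_dock_bay)", "open(d_lab_bay)"]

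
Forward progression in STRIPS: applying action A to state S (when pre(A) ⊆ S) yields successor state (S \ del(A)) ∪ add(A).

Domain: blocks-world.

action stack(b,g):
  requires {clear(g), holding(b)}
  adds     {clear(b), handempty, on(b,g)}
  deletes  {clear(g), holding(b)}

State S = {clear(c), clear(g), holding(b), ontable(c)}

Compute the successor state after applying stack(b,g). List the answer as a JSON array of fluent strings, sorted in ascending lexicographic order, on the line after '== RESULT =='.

Compute (S \ del) ∪ add:
  pre ⊆ S: {clear(g), holding(b)} ⊆ S  — applicable
  S \ del = {clear(c), ontable(c)}
  ∪ add   = {clear(b), clear(c), handempty, on(b,g), ontable(c)}

== RESULT ==
["clear(b)", "clear(c)", "handempty", "on(b,g)", "ontable(c)"]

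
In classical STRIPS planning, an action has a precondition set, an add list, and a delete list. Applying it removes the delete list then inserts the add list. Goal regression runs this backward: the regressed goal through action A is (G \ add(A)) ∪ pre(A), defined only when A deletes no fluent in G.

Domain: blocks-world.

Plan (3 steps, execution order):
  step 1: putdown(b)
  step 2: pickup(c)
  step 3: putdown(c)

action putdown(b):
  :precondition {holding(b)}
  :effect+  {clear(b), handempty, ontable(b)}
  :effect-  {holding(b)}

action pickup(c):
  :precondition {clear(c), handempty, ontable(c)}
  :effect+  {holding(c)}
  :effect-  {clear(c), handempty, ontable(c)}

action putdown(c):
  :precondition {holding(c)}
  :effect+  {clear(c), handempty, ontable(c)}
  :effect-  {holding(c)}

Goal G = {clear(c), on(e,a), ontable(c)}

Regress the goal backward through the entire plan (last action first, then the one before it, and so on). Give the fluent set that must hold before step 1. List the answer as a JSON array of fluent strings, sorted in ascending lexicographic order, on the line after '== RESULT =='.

Regress step by step:
  through step 3 (putdown(c)): drop {clear(c), ontable(c)}, keep {on(e,a)}, require {holding(c)}
    → {holding(c), on(e,a)}
  through step 2 (pickup(c)): drop {holding(c)}, keep {on(e,a)}, require {clear(c), handempty, ontable(c)}
    → {clear(c), handempty, on(e,a), ontable(c)}
  through step 1 (putdown(b)): drop {handempty}, keep {clear(c), on(e,a), ontable(c)}, require {holding(b)}
    → {clear(c), holding(b), on(e,a), ontable(c)}

== RESULT ==
["clear(c)", "holding(b)", "on(e,a)", "ontable(c)"]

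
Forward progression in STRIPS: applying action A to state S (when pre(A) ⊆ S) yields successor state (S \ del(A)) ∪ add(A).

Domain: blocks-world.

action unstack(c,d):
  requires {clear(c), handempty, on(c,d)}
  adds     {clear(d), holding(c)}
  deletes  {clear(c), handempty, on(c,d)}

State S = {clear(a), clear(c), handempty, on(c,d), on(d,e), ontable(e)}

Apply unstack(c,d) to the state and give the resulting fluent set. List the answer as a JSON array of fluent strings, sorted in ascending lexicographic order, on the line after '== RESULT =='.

Progress:
  pre ⊆ S: {clear(c), handempty, on(c,d)} ⊆ S  — applicable
  S \ del = {clear(a), on(d,e), ontable(e)}
  ∪ add   = {clear(a), clear(d), holding(c), on(d,e), ontable(e)}

== RESULT ==
["clear(a)", "clear(d)", "holding(c)", "on(d,e)", "ontable(e)"]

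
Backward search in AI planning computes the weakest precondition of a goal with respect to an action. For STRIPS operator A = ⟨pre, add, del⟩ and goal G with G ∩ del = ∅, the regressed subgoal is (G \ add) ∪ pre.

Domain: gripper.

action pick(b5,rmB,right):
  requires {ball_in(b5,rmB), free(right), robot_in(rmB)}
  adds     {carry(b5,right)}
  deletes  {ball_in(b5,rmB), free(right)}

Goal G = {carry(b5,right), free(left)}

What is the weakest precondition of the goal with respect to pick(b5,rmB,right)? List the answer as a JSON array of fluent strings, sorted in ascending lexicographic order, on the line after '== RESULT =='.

Compute (G \ add) ∪ pre:
  G ∩ del = {}  (empty — regression defined)
  G \ add = {carry(b5,right), free(left)} \ {carry(b5,right)} = {free(left)}
  ∪ pre   = {free(left)} ∪ {ball_in(b5,rmB), free(right), robot_in(rmB)}
          = {ball_in(b5,rmB), free(left), free(right), robot_in(rmB)}

== RESULT ==
["ball_in(b5,rmB)", "free(left)", "free(right)", "robot_in(rmB)"]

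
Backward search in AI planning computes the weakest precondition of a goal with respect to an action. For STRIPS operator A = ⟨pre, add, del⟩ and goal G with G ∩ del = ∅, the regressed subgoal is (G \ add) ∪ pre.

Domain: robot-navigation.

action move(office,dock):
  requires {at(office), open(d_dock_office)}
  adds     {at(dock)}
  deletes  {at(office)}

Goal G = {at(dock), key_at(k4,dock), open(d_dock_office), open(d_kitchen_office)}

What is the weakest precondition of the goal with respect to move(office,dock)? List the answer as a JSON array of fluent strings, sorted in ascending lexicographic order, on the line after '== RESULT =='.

Compute (G \ add) ∪ pre:
  G ∩ del = {}  (empty — regression defined)
  G \ add = {at(dock), key_at(k4,dock), open(d_dock_office), open(d_kitchen_office)} \ {at(dock)} = {key_at(k4,dock), open(d_dock_office), open(d_kitchen_office)}
  ∪ pre   = {key_at(k4,dock), open(d_dock_office), open(d_kitchen_office)} ∪ {at(office), open(d_dock_office)}
          = {at(office), key_at(k4,dock), open(d_dock_office), open(d_kitchen_office)}

== RESULT ==
["at(office)", "key_at(k4,dock)", "open(d_dock_office)", "open(d_kitchen_office)"]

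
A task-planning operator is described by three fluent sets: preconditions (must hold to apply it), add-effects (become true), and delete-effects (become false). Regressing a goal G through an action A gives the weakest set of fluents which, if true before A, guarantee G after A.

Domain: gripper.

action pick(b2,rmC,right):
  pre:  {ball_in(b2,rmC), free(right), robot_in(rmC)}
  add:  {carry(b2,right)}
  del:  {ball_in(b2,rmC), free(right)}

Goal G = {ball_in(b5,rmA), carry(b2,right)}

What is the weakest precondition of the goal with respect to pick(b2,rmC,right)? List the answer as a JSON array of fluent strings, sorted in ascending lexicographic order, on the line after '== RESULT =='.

Regress:
  G ∩ del = {}  (empty — regression defined)
  G \ add = {ball_in(b5,rmA), carry(b2,right)} \ {carry(b2,right)} = {ball_in(b5,rmA)}
  ∪ pre   = {ball_in(b5,rmA)} ∪ {ball_in(b2,rmC), free(right), robot_in(rmC)}
          = {ball_in(b2,rmC), ball_in(b5,rmA), free(right), robot_in(rmC)}

== RESULT ==
["ball_in(b2,rmC)", "ball_in(b5,rmA)", "free(right)", "robot_in(rmC)"]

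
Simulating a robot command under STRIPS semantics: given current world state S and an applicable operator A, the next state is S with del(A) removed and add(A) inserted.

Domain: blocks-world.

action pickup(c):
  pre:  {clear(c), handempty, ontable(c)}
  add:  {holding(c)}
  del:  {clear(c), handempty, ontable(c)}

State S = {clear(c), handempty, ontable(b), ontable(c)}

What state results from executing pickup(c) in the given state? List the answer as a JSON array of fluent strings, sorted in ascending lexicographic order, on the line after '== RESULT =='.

Progress:
  pre ⊆ S: {clear(c), handempty, ontable(c)} ⊆ S  — applicable
  S \ del = {ontable(b)}
  ∪ add   = {holding(c), ontable(b)}

== RESULT ==
["holding(c)", "ontable(b)"]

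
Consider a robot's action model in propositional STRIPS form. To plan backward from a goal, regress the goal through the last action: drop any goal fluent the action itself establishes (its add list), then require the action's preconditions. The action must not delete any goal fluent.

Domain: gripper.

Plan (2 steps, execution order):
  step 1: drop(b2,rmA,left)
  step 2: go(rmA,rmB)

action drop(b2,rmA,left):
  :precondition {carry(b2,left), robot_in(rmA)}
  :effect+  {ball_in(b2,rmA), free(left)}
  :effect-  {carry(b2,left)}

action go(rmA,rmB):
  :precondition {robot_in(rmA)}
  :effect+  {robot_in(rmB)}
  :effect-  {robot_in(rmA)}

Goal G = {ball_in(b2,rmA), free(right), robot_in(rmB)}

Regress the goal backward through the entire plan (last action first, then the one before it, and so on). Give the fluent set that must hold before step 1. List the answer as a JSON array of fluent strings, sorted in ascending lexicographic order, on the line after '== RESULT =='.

Regress step by step:
  through step 2 (go(rmA,rmB)): drop {robot_in(rmB)}, keep {ball_in(b2,rmA), free(right)}, require {robot_in(rmA)}
    → {ball_in(b2,rmA), free(right), robot_in(rmA)}
  through step 1 (drop(b2,rmA,left)): drop {ball_in(b2,rmA)}, keep {free(right), robot_in(rmA)}, require {carry(b2,left), robot_in(rmA)}
    → {carry(b2,left), free(right), robot_in(rmA)}

== RESULT ==
["carry(b2,left)", "free(right)", "robot_in(rmA)"]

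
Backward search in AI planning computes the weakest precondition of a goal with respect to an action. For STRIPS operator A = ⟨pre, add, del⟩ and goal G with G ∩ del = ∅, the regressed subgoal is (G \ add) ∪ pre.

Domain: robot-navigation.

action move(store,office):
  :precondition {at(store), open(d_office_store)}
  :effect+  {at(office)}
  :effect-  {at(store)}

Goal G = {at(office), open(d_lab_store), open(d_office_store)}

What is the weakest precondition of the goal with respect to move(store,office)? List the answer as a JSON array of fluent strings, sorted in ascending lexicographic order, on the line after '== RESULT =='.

Compute (G \ add) ∪ pre:
  G ∩ del = {}  (empty — regression defined)
  G \ add = {at(office), open(d_lab_store), open(d_office_store)} \ {at(office)} = {open(d_lab_store), open(d_office_store)}
  ∪ pre   = {open(d_lab_store), open(d_office_store)} ∪ {at(store), open(d_office_store)}
          = {at(store), open(d_lab_store), open(d_office_store)}

== RESULT ==
["at(store)", "open(d_lab_store)", "open(d_office_store)"]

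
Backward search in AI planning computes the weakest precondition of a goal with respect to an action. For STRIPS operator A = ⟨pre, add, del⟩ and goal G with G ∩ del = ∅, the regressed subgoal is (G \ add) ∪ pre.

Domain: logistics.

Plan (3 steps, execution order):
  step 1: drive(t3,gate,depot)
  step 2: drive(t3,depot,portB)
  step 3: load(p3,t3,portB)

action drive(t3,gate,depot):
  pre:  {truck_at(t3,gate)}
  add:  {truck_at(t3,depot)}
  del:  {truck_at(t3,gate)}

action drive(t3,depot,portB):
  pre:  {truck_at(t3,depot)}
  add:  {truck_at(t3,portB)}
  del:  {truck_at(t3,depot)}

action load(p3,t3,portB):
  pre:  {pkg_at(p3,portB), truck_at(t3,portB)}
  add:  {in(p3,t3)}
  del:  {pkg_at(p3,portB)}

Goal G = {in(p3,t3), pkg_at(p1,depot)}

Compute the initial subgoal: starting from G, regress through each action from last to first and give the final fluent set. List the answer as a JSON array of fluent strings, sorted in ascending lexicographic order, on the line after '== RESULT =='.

Work backward from the goal:
  through step 3 (load(p3,t3,portB)): drop {in(p3,t3)}, keep {pkg_at(p1,depot)}, require {pkg_at(p3,portB), truck_at(t3,portB)}
    → {pkg_at(p1,depot), pkg_at(p3,portB), truck_at(t3,portB)}
  through step 2 (drive(t3,depot,portB)): drop {truck_at(t3,portB)}, keep {pkg_at(p1,depot), pkg_at(p3,portB)}, require {truck_at(t3,depot)}
    → {pkg_at(p1,depot), pkg_at(p3,portB), truck_at(t3,depot)}
  through step 1 (drive(t3,gate,depot)): drop {truck_at(t3,depot)}, keep {pkg_at(p1,depot), pkg_at(p3,portB)}, require {truck_at(t3,gate)}
    → {pkg_at(p1,depot), pkg_at(p3,portB), truck_at(t3,gate)}

== RESULT ==
["pkg_at(p1,depot)", "pkg_at(p3,portB)", "truck_at(t3,gate)"]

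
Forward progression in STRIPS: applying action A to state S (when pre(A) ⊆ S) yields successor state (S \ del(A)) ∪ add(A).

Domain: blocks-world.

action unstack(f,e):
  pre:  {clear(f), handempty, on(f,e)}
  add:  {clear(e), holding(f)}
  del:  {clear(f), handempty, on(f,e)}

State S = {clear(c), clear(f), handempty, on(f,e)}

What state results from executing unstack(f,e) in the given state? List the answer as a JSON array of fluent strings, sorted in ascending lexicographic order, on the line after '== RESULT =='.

Compute (S \ del) ∪ add:
  pre ⊆ S: {clear(f), handempty, on(f,e)} ⊆ S  — applicable
  S \ del = {clear(c)}
  ∪ add   = {clear(c), clear(e), holding(f)}

== RESULT ==
["clear(c)", "clear(e)", "holding(f)"]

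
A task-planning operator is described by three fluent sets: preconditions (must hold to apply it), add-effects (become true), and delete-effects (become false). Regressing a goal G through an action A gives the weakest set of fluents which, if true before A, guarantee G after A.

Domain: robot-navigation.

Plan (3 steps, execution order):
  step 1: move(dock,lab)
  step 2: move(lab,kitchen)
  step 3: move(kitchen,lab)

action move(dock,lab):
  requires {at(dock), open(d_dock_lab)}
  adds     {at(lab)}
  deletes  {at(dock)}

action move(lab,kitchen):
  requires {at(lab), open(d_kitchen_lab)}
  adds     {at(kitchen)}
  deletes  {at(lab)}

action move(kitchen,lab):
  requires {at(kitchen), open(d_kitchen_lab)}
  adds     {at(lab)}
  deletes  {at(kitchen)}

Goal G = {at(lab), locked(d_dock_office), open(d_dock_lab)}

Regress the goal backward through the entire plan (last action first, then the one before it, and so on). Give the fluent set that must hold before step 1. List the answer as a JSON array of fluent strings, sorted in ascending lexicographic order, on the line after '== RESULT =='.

Regress step by step:
  through step 3 (move(kitchen,lab)): drop {at(lab)}, keep {locked(d_dock_office), open(d_dock_lab)}, require {at(kitchen), open(d_kitchen_lab)}
    → {at(kitchen), locked(d_dock_office), open(d_dock_lab), open(d_kitchen_lab)}
  through step 2 (move(lab,kitchen)): drop {at(kitchen)}, keep {locked(d_dock_office), open(d_dock_lab), open(d_kitchen_lab)}, require {at(lab), open(d_kitchen_lab)}
    → {at(lab), locked(d_dock_office), open(d_dock_lab), open(d_kitchen_lab)}
  through step 1 (move(dock,lab)): drop {at(lab)}, keep {locked(d_dock_office), open(d_dock_lab), open(d_kitchen_lab)}, require {at(dock), open(d_dock_lab)}
    → {at(dock), locked(d_dock_office), open(d_dock_lab), open(d_kitchen_lab)}

== RESULT ==
["at(dock)", "locked(d_dock_office)", "open(d_dock_lab)", "open(d_kitchen_lab)"]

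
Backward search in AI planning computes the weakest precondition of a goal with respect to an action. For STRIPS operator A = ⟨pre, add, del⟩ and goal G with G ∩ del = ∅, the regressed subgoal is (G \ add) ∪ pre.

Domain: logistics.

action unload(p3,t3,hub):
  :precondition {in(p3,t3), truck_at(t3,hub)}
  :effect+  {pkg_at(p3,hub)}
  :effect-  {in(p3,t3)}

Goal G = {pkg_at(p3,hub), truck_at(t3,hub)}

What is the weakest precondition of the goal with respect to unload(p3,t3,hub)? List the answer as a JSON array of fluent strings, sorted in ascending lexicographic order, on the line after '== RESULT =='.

Compute (G \ add) ∪ pre:
  G ∩ del = {}  (empty — regression defined)
  G \ add = {pkg_at(p3,hub), truck_at(t3,hub)} \ {pkg_at(p3,hub)} = {truck_at(t3,hub)}
  ∪ pre   = {truck_at(t3,hub)} ∪ {in(p3,t3), truck_at(t3,hub)}
          = {in(p3,t3), truck_at(t3,hub)}

== RESULT ==
["in(p3,t3)", "truck_at(t3,hub)"]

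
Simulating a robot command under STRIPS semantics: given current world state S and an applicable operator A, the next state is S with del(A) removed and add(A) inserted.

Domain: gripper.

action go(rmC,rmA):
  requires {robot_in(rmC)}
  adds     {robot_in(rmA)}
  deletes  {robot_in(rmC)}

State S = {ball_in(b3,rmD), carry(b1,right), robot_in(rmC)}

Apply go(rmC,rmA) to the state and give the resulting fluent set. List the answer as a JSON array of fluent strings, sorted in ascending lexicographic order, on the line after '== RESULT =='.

Compute (S \ del) ∪ add:
  pre ⊆ S: {robot_in(rmC)} ⊆ S  — applicable
  S \ del = {ball_in(b3,rmD), carry(b1,right)}
  ∪ add   = {ball_in(b3,rmD), carry(b1,right), robot_in(rmA)}

== RESULT ==
["ball_in(b3,rmD)", "carry(b1,right)", "robot_in(rmA)"]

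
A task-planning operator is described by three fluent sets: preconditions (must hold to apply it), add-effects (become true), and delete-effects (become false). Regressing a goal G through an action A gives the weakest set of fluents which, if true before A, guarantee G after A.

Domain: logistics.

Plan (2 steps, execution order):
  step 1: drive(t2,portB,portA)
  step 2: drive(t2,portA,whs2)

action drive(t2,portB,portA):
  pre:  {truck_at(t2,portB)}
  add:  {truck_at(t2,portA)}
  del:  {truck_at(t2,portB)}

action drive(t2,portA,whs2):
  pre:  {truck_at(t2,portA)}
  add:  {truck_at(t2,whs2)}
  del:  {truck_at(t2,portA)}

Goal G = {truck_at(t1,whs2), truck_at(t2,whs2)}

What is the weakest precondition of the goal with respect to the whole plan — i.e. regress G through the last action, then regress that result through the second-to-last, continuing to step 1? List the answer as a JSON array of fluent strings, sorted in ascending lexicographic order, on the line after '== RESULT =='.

Work backward from the goal:
  through step 2 (drive(t2,portA,whs2)): drop {truck_at(t2,whs2)}, keep {truck_at(t1,whs2)}, require {truck_at(t2,portA)}
    → {truck_at(t1,whs2), truck_at(t2,portA)}
  through step 1 (drive(t2,portB,portA)): drop {truck_at(t2,portA)}, keep {truck_at(t1,whs2)}, require {truck_at(t2,portB)}
    → {truck_at(t1,whs2), truck_at(t2,portB)}

== RESULT ==
["truck_at(t1,whs2)", "truck_at(t2,portB)"]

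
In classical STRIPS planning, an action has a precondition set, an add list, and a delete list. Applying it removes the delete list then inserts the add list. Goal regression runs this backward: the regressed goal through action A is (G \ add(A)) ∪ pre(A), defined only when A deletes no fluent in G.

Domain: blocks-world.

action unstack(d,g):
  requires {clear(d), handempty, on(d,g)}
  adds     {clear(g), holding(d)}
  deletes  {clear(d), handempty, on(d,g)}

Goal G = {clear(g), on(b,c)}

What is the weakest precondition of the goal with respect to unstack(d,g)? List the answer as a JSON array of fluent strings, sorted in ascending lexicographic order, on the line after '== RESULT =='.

Compute (G \ add) ∪ pre:
  G ∩ del = {}  (empty — regression defined)
  G \ add = {clear(g), on(b,c)} \ {clear(g), holding(d)} = {on(b,c)}
  ∪ pre   = {on(b,c)} ∪ {clear(d), handempty, on(d,g)}
          = {clear(d), handempty, on(b,c), on(d,g)}

== RESULT ==
["clear(d)", "handempty", "on(b,c)", "on(d,g)"]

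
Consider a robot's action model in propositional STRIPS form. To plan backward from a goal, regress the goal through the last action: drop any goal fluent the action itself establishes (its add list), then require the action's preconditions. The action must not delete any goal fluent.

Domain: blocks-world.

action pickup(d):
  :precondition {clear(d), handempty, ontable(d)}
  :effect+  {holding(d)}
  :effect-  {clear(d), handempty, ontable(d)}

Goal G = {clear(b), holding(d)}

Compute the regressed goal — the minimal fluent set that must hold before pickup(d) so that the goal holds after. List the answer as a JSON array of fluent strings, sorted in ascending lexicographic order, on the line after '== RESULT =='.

Regress:
  G ∩ del = {}  (empty — regression defined)
  G \ add = {clear(b), holding(d)} \ {holding(d)} = {clear(b)}
  ∪ pre   = {clear(b)} ∪ {clear(d), handempty, ontable(d)}
          = {clear(b), clear(d), handempty, ontable(d)}

== RESULT ==
["clear(b)", "clear(d)", "handempty", "ontable(d)"]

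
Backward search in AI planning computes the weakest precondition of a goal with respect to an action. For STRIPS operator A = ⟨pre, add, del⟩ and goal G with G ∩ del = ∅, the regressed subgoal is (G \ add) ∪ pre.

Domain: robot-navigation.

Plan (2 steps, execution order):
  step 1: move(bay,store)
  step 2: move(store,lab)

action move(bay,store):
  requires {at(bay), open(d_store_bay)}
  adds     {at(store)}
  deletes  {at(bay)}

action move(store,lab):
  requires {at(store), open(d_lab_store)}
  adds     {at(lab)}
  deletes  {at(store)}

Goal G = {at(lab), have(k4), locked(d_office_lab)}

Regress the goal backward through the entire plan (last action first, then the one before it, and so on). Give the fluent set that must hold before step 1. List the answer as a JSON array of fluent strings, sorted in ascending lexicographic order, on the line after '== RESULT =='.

Work backward from the goal:
  through step 2 (move(store,lab)): drop {at(lab)}, keep {have(k4), locked(d_office_lab)}, require {at(store), open(d_lab_store)}
    → {at(store), have(k4), locked(d_office_lab), open(d_lab_store)}
  through step 1 (move(bay,store)): drop {at(store)}, keep {have(k4), locked(d_office_lab), open(d_lab_store)}, require {at(bay), open(d_store_bay)}
    → {at(bay), have(k4), locked(d_office_lab), open(d_lab_store), open(d_store_bay)}

== RESULT ==
["at(bay)", "have(k4)", "locked(d_office_lab)", "open(d_lab_store)", "open(d_store_bay)"]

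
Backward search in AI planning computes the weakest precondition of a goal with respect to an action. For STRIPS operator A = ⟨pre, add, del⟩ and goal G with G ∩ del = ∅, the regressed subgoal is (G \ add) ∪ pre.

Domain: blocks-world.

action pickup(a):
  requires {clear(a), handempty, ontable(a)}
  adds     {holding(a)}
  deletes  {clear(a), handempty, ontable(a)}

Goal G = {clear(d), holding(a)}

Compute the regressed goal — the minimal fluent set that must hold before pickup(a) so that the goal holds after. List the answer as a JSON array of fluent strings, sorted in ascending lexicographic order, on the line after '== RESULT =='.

Compute (G \ add) ∪ pre:
  G ∩ del = {}  (empty — regression defined)
  G \ add = {clear(d), holding(a)} \ {holding(a)} = {clear(d)}
  ∪ pre   = {clear(d)} ∪ {clear(a), handempty, ontable(a)}
          = {clear(a), clear(d), handempty, ontable(a)}

== RESULT ==
["clear(a)", "clear(d)", "handempty", "ontable(a)"]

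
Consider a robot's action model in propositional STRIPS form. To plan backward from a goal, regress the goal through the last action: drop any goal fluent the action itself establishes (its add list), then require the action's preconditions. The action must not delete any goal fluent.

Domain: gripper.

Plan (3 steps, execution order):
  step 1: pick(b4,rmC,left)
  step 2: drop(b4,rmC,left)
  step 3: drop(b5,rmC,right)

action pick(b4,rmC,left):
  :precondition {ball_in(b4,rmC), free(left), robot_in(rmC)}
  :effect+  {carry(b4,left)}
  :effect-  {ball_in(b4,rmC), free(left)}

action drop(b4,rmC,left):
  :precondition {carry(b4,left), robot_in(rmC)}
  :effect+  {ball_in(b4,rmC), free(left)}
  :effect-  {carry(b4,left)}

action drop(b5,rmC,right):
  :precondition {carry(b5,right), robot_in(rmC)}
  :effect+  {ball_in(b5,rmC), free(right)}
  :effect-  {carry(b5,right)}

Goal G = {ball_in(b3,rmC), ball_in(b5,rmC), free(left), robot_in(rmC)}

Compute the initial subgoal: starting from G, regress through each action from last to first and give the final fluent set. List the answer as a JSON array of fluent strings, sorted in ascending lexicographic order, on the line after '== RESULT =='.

Work backward from the goal:
  through step 3 (drop(b5,rmC,right)): drop {ball_in(b5,rmC)}, keep {ball_in(b3,rmC), free(left), robot_in(rmC)}, require {carry(b5,right), robot_in(rmC)}
    → {ball_in(b3,rmC), carry(b5,right), free(left), robot_in(rmC)}
  through step 2 (drop(b4,rmC,left)): drop {free(left)}, keep {ball_in(b3,rmC), carry(b5,right), robot_in(rmC)}, require {carry(b4,left), robot_in(rmC)}
    → {ball_in(b3,rmC), carry(b4,left), carry(b5,right), robot_in(rmC)}
  through step 1 (pick(b4,rmC,left)): drop {carry(b4,left)}, keep {ball_in(b3,rmC), carry(b5,right), robot_in(rmC)}, require {ball_in(b4,rmC), free(left), robot_in(rmC)}
    → {ball_in(b3,rmC), ball_in(b4,rmC), carry(b5,right), free(left), robot_in(rmC)}

== RESULT ==
["ball_in(b3,rmC)", "ball_in(b4,rmC)", "carry(b5,right)", "free(left)", "robot_in(rmC)"]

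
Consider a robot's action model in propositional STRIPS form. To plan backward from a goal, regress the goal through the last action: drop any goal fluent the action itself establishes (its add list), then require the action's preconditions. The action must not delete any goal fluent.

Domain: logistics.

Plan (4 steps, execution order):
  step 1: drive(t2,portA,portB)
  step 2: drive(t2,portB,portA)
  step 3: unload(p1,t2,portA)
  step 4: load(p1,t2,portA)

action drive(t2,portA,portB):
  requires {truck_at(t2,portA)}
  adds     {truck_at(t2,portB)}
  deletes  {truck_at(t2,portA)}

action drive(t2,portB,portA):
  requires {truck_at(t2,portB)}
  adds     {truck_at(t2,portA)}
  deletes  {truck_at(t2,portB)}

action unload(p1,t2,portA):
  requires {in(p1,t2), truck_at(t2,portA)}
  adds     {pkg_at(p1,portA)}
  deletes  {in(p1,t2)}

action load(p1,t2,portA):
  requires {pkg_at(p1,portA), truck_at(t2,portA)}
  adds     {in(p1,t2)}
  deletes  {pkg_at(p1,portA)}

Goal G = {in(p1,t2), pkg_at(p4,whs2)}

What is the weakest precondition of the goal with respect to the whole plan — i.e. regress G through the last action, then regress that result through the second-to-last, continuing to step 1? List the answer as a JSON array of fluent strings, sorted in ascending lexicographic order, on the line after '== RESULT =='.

Regress step by step:
  through step 4 (load(p1,t2,portA)): drop {in(p1,t2)}, keep {pkg_at(p4,whs2)}, require {pkg_at(p1,portA), truck_at(t2,portA)}
    → {pkg_at(p1,portA), pkg_at(p4,whs2), truck_at(t2,portA)}
  through step 3 (unload(p1,t2,portA)): drop {pkg_at(p1,portA)}, keep {pkg_at(p4,whs2), truck_at(t2,portA)}, require {in(p1,t2), truck_at(t2,portA)}
    → {in(p1,t2), pkg_at(p4,whs2), truck_at(t2,portA)}
  through step 2 (drive(t2,portB,portA)): drop {truck_at(t2,portA)}, keep {in(p1,t2), pkg_at(p4,whs2)}, require {truck_at(t2,portB)}
    → {in(p1,t2), pkg_at(p4,whs2), truck_at(t2,portB)}
  through step 1 (drive(t2,portA,portB)): drop {truck_at(t2,portB)}, keep {in(p1,t2), pkg_at(p4,whs2)}, require {truck_at(t2,portA)}
    → {in(p1,t2), pkg_at(p4,whs2), truck_at(t2,portA)}

== RESULT ==
["in(p1,t2)", "pkg_at(p4,whs2)", "truck_at(t2,portA)"]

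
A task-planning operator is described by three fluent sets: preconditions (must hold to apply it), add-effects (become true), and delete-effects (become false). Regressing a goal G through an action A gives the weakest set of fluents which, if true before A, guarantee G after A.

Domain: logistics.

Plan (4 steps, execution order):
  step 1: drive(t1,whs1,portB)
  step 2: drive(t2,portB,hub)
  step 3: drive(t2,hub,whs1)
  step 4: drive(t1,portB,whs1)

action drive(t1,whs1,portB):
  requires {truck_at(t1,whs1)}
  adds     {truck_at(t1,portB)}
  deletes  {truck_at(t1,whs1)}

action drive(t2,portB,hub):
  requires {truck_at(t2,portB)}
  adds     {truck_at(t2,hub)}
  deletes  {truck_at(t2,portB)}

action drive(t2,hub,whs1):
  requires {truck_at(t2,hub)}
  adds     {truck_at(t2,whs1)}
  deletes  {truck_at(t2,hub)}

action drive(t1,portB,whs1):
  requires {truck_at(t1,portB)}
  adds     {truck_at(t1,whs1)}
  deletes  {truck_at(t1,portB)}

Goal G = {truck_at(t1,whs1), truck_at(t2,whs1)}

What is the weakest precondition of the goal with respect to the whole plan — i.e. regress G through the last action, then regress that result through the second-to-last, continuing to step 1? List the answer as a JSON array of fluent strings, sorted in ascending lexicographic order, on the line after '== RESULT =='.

Regress step by step:
  through step 4 (drive(t1,portB,whs1)): drop {truck_at(t1,whs1)}, keep {truck_at(t2,whs1)}, require {truck_at(t1,portB)}
    → {truck_at(t1,portB), truck_at(t2,whs1)}
  through step 3 (drive(t2,hub,whs1)): drop {truck_at(t2,whs1)}, keep {truck_at(t1,portB)}, require {truck_at(t2,hub)}
    → {truck_at(t1,portB), truck_at(t2,hub)}
  through step 2 (drive(t2,portB,hub)): drop {truck_at(t2,hub)}, keep {truck_at(t1,portB)}, require {truck_at(t2,portB)}
    → {truck_at(t1,portB), truck_at(t2,portB)}
  through step 1 (drive(t1,whs1,portB)): drop {truck_at(t1,portB)}, keep {truck_at(t2,portB)}, require {truck_at(t1,whs1)}
    → {truck_at(t1,whs1), truck_at(t2,portB)}

== RESULT ==
["truck_at(t1,whs1)", "truck_at(t2,portB)"]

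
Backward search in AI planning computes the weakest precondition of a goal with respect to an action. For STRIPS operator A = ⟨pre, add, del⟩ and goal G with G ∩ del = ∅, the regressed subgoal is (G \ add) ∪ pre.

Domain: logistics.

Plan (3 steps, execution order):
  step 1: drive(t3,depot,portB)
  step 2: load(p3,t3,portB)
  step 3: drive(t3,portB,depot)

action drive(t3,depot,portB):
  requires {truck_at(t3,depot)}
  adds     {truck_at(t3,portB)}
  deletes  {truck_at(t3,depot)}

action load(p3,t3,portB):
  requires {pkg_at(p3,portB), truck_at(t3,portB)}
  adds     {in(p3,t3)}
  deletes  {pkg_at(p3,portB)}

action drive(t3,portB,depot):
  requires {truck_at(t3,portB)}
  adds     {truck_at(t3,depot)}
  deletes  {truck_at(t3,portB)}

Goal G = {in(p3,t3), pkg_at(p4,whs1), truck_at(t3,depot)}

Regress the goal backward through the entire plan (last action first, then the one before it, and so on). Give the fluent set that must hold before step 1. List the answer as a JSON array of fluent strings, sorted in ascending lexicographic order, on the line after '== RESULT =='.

Work backward from the goal:
  through step 3 (drive(t3,portB,depot)): drop {truck_at(t3,depot)}, keep {in(p3,t3), pkg_at(p4,whs1)}, require {truck_at(t3,portB)}
    → {in(p3,t3), pkg_at(p4,whs1), truck_at(t3,portB)}
  through step 2 (load(p3,t3,portB)): drop {in(p3,t3)}, keep {pkg_at(p4,whs1), truck_at(t3,portB)}, require {pkg_at(p3,portB), truck_at(t3,portB)}
    → {pkg_at(p3,portB), pkg_at(p4,whs1), truck_at(t3,portB)}
  through step 1 (drive(t3,depot,portB)): drop {truck_at(t3,portB)}, keep {pkg_at(p3,portB), pkg_at(p4,whs1)}, require {truck_at(t3,depot)}
    → {pkg_at(p3,portB), pkg_at(p4,whs1), truck_at(t3,depot)}

== RESULT ==
["pkg_at(p3,portB)", "pkg_at(p4,whs1)", "truck_at(t3,depot)"]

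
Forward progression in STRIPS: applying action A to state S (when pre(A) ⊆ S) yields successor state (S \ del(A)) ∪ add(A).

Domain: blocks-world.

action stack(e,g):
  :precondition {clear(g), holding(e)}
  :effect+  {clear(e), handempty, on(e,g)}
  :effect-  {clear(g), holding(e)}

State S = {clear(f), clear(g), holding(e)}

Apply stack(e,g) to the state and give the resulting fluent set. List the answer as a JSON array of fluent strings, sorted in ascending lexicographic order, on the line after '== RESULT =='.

Compute (S \ del) ∪ add:
  pre ⊆ S: {clear(g), holding(e)} ⊆ S  — applicable
  S \ del = {clear(f)}
  ∪ add   = {clear(e), clear(f), handempty, on(e,g)}

== RESULT ==
["clear(e)", "clear(f)", "handempty", "on(e,g)"]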